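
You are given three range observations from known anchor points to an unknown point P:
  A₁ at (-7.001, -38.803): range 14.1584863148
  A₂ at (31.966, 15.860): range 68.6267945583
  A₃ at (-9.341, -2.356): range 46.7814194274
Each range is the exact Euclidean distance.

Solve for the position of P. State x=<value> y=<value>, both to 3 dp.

x=4.516 y=-47.038

eq1: (x + 7.001)² + (y + 38.803)² = 14.1584863148²
eq2: (x − 31.966)² + (y − 15.860)² = 68.6267945583²
eq3: (x + 9.341)² + (y + 2.356)² = 46.7814194274²
eq2−eq1, eq2−eq3 (x²,y² cancel):
  -77.934·x − 109.326·y = 4790.496251
  -82.614·x − 36.432·y = 1340.575989
det = -77.934·-36.432 − -109.326·-82.614 = -6192.566676
x = (4790.496251·-36.432 − -109.326·1340.575989) / -6192.566676 = 4.516310
y = (-77.934·1340.575989 − 4790.496251·-82.614) / -6192.566676 = -47.037945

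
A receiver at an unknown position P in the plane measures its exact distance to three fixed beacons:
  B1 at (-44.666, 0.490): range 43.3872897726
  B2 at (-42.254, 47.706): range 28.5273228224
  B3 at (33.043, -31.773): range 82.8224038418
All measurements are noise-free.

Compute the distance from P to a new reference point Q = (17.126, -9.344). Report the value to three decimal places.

55.344

eq1: (x + 44.666)² + (y − 0.490)² = 43.3872897726²
eq2: (x + 42.254)² + (y − 47.706)² = 28.5273228224²
eq3: (x − 33.043)² + (y + 31.773)² = 82.8224038418²
eq1−eq3, eq1−eq2 (x²,y² cancel):
  155.418·x − 64.526·y = -4871.021942
  4.824·x + 94.432·y = 3134.620062
det = 155.418·94.432 − -64.526·4.824 = 14987.706000
x = (-4871.021942·94.432 − -64.526·3134.620062) / 14987.706000 = -17.195150
y = (155.418·3134.620062 − -4871.021942·4.824) / 14987.706000 = 34.072872
|P − Q| = √((-17.195150 − 17.126)² + (34.072872 − -9.344)²) = 55.344070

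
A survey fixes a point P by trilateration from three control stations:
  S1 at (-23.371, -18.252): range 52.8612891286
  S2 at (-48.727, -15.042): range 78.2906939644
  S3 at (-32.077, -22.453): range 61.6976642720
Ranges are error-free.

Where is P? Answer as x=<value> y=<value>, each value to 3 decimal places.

eq1: (x + 23.371)² + (y + 18.252)² = 52.8612891286²
eq2: (x + 48.727)² + (y + 15.042)² = 78.2906939644²
eq3: (x + 32.077)² + (y + 22.453)² = 61.6976642720²
eq1−eq3, eq1−eq2 (x²,y² cancel):
  -17.412·x − 8.402·y = -358.553895
  -50.712·x + 6.420·y = -1613.873725
det = -17.412·6.420 − -8.402·-50.712 = -537.867264
x = (-358.553895·6.420 − -8.402·-1613.873725) / -537.867264 = 29.489958
y = (-17.412·-1613.873725 − -358.553895·-50.712) / -537.867264 = -18.439092

x=29.490 y=-18.439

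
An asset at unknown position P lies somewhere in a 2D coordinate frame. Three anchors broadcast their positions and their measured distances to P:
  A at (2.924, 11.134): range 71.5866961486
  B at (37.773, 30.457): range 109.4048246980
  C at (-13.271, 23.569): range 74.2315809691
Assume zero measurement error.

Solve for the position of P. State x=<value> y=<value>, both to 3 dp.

x=-41.277 y=-45.177

eq1: (x − 2.924)² + (y − 11.134)² = 71.5866961486²
eq2: (x − 37.773)² + (y − 30.457)² = 109.4048246980²
eq3: (x + 13.271)² + (y − 23.569)² = 74.2315809691²
eq2−eq3, eq2−eq1 (x²,y² cancel):
  -102.088·x − 13.776·y = 4836.276878
  -69.698·x − 38.646·y = 4622.847956
det = -102.088·-38.646 − -13.776·-69.698 = 2985.133200
x = (4836.276878·-38.646 − -13.776·4622.847956) / 2985.133200 = -41.277355
y = (-102.088·4622.847956 − 4836.276878·-69.698) / 2985.133200 = -45.176703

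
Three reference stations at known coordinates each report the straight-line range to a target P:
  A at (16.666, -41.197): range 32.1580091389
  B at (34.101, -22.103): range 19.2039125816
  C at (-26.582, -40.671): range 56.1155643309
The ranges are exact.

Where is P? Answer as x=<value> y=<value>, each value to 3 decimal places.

x=19.878 y=-9.200

eq1: (x − 16.666)² + (y + 41.197)² = 32.1580091389²
eq2: (x − 34.101)² + (y + 22.103)² = 19.2039125816²
eq3: (x + 26.582)² + (y + 40.671)² = 56.1155643309²
eq1−eq2, eq1−eq3 (x²,y² cancel):
  34.870·x + 38.188·y = 341.819738
  -86.496·x + 1.052·y = -1729.034408
det = 34.870·1.052 − 38.188·-86.496 = 3339.792488
x = (341.819738·1.052 − 38.188·-1729.034408) / 3339.792488 = 19.877870
y = (34.870·-1729.034408 − 341.819738·-86.496) / 3339.792488 = -9.199790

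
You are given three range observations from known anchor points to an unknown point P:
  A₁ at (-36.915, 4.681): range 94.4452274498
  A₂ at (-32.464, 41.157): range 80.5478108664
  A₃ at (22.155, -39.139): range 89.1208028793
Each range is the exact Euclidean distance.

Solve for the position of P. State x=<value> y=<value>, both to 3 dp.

x=47.927 y=46.174

eq1: (x + 36.915)² + (y − 4.681)² = 94.4452274498²
eq2: (x + 32.464)² + (y − 41.157)² = 80.5478108664²
eq3: (x − 22.155)² + (y + 39.139)² = 89.1208028793²
eq1−eq3, eq1−eq2 (x²,y² cancel):
  118.140·x − 87.640·y = 1615.459842
  8.902·x + 72.952·y = 3795.132112
det = 118.140·72.952 − -87.640·8.902 = 9398.720560
x = (1615.459842·72.952 − -87.640·3795.132112) / 9398.720560 = 47.927418
y = (118.140·3795.132112 − 1615.459842·8.902) / 9398.720560 = 46.173953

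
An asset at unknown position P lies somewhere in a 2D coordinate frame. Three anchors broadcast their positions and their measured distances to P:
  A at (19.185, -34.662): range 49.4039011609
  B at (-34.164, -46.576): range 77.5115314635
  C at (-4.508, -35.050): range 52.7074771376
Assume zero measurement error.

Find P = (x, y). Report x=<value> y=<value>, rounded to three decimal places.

eq1: (x − 19.185)² + (y + 34.662)² = 49.4039011609²
eq2: (x + 34.164)² + (y + 46.576)² = 77.5115314635²
eq3: (x + 4.508)² + (y + 35.050)² = 52.7074771376²
eq2−eq3, eq2−eq1 (x²,y² cancel):
  59.312·x + 23.052·y = 1142.281256
  106.698·x + 23.828·y = 1800.307857
det = 59.312·23.828 − 23.052·106.698 = -1046.315960
x = (1142.281256·23.828 − 23.052·1800.307857) / -1046.315960 = 13.650197
y = (59.312·1800.307857 − 1142.281256·106.698) / -1046.315960 = 14.430885

x=13.650 y=14.431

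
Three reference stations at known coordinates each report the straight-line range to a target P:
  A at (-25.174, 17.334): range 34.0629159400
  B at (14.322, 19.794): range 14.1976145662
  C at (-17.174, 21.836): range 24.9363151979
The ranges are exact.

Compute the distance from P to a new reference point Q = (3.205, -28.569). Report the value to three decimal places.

59.870

eq1: (x + 25.174)² + (y − 17.334)² = 34.0629159400²
eq2: (x − 14.322)² + (y − 19.794)² = 14.1976145662²
eq3: (x + 17.174)² + (y − 21.836)² = 24.9363151979²
eq2−eq1, eq2−eq3 (x²,y² cancel):
  -78.992·x − 4.920·y = -621.434271
  -62.992·x + 4.084·y = -245.412504
det = -78.992·4.084 − -4.920·-62.992 = -632.523968
x = (-621.434271·4.084 − -4.920·-245.412504) / -632.523968 = 5.921305
y = (-78.992·-245.412504 − -621.434271·-62.992) / -632.523968 = 31.239548
|P − Q| = √((5.921305 − 3.205)² + (31.239548 − -28.569)²) = 59.870199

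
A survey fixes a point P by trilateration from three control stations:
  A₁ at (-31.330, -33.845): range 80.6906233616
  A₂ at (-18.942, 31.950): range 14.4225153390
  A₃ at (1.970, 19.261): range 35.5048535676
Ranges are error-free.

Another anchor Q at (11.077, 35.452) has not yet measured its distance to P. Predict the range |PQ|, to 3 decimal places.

eq1: (x + 31.330)² + (y + 33.845)² = 80.6906233616²
eq2: (x + 18.942)² + (y − 31.950)² = 14.4225153390²
eq3: (x − 1.970)² + (y − 19.261)² = 35.5048535676²
eq2−eq3, eq2−eq1 (x²,y² cancel):
  41.824·x − 25.378·y = -2057.320521
  -24.776·x − 131.590·y = -5555.516689
det = 41.824·-131.590 − -25.378·-24.776 = -6132.385488
x = (-2057.320521·-131.590 − -25.378·-5555.516689) / -6132.385488 = -21.155700
y = (41.824·-5555.516689 − -2057.320521·-24.776) / -6132.385488 = 46.201613
|P − Q| = √((-21.155700 − 11.077)² + (46.201613 − 35.452)²) = 33.977950

33.978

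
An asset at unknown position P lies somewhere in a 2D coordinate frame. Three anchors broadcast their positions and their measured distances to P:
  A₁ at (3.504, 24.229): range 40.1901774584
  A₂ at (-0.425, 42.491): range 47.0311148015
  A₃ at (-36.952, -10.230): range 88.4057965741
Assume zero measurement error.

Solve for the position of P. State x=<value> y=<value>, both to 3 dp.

x=43.651 y=26.084

eq1: (x − 3.504)² + (y − 24.229)² = 40.1901774584²
eq2: (x + 0.425)² + (y − 42.491)² = 47.0311148015²
eq3: (x + 36.952)² + (y + 10.230)² = 88.4057965741²
eq2−eq1, eq2−eq3 (x²,y² cancel):
  7.858·x − 36.524·y = -609.667854
  -73.054·x − 105.442·y = -5939.221610
det = 7.858·-105.442 − -36.524·-73.054 = -3496.787532
x = (-609.667854·-105.442 − -36.524·-5939.221610) / -3496.787532 = 43.651360
y = (7.858·-5939.221610 − -609.667854·-73.054) / -3496.787532 = 26.083678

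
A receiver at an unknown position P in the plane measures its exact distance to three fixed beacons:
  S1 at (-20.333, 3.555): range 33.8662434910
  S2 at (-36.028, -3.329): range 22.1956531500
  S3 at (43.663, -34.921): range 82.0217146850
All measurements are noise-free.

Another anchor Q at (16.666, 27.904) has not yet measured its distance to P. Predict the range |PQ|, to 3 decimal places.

eq1: (x + 20.333)² + (y − 3.555)² = 33.8662434910²
eq2: (x + 36.028)² + (y + 3.329)² = 22.1956531500²
eq3: (x − 43.663)² + (y + 34.921)² = 82.0217146850²
eq3−eq1, eq3−eq2 (x²,y² cancel):
  -127.992·x + 76.952·y = 2880.774336
  -159.382·x + 63.184·y = 4418.079876
det = -127.992·63.184 − 76.952·-159.382 = 4177.717136
x = (2880.774336·63.184 − 76.952·4418.079876) / 4177.717136 = -37.810419
y = (-127.992·4418.079876 − 2880.774336·-159.382) / 4177.717136 = -25.452969
|P − Q| = √((-37.810419 − 16.666)² + (-25.452969 − 27.904)²) = 76.253829

76.254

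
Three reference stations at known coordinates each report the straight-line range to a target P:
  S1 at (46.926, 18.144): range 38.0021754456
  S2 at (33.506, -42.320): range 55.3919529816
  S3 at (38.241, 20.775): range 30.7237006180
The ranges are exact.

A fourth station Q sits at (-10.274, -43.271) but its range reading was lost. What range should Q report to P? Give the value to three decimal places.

55.230

eq1: (x − 46.926)² + (y − 18.144)² = 38.0021754456²
eq2: (x − 33.506)² + (y + 42.320)² = 55.3919529816²
eq3: (x − 38.241)² + (y − 20.775)² = 30.7237006180²
eq3−eq2, eq3−eq1 (x²,y² cancel):
  -9.470·x − 126.190·y = -1104.662945
  17.370·x − 5.262·y = 137.059947
det = -9.470·-5.262 − -126.190·17.370 = 2241.751440
x = (-1104.662945·-5.262 − -126.190·137.059947) / 2241.751440 = 10.308159
y = (-9.470·137.059947 − -1104.662945·17.370) / 2241.751440 = 7.980384
|P − Q| = √((10.308159 − -10.274)² + (7.980384 − -43.271)²) = 55.229790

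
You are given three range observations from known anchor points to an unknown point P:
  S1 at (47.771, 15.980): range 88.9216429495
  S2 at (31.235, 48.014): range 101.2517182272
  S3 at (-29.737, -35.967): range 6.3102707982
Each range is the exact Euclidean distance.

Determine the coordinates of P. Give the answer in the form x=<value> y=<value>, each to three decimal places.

eq1: (x − 47.771)² + (y − 15.980)² = 88.9216429495²
eq2: (x − 31.235)² + (y − 48.014)² = 101.2517182272²
eq3: (x + 29.737)² + (y + 35.967)² = 6.3102707982²
eq1−eq2, eq1−eq3 (x²,y² cancel):
  -33.072·x + 64.068·y = -1601.311279
  -155.016·x − 103.894·y = 7507.724484
det = -33.072·-103.894 − 64.068·-155.016 = 13367.547456
x = (-1601.311279·-103.894 − 64.068·7507.724484) / 13367.547456 = -23.537471
y = (-33.072·7507.724484 − -1601.311279·-155.016) / 13367.547456 = -37.144011

x=-23.537 y=-37.144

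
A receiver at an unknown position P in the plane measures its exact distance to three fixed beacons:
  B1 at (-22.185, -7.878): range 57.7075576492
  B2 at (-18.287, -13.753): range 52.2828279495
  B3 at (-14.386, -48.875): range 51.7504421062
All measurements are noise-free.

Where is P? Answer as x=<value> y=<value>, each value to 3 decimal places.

eq1: (x + 22.185)² + (y + 7.878)² = 57.7075576492²
eq2: (x + 18.287)² + (y + 13.753)² = 52.2828279495²
eq3: (x + 14.386)² + (y + 48.875)² = 51.7504421062²
eq3−eq2, eq3−eq1 (x²,y² cancel):
  -7.802·x + 70.244·y = -2127.549083
  -15.598·x + 81.994·y = -2693.539464
det = -7.802·81.994 − 70.244·-15.598 = 455.948724
x = (-2127.549083·81.994 − 70.244·-2693.539464) / 455.948724 = 32.369268
y = (-7.802·-2693.539464 − -2127.549083·-15.598) / 455.948724 = -26.692729

x=32.369 y=-26.693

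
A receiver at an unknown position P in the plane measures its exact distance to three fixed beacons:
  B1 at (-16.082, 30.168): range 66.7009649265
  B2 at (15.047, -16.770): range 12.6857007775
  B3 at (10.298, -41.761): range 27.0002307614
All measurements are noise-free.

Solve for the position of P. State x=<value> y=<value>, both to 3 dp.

eq1: (x + 16.082)² + (y − 30.168)² = 66.7009649265²
eq2: (x − 15.047)² + (y + 16.770)² = 12.6857007775²
eq3: (x − 10.298)² + (y + 41.761)² = 27.0002307614²
eq2−eq3, eq2−eq1 (x²,y² cancel):
  -9.498·x − 49.982·y = 774.299359
  -62.258·x + 93.876·y = -3626.997879
det = -9.498·93.876 − -49.982·-62.258 = -4003.413604
x = (774.299359·93.876 − -49.982·-3626.997879) / -4003.413604 = 27.125971
y = (-9.498·-3626.997879 − 774.299359·-62.258) / -4003.413604 = -20.646269

x=27.126 y=-20.646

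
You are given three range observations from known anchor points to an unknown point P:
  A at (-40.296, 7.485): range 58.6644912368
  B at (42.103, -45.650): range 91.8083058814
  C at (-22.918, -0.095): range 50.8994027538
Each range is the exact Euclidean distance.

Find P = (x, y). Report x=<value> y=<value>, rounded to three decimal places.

eq1: (x + 40.296)² + (y − 7.485)² = 58.6644912368²
eq2: (x − 42.103)² + (y + 45.650)² = 91.8083058814²
eq3: (x + 22.918)² + (y + 0.095)² = 50.8994027538²
eq3−eq1, eq3−eq2 (x²,y² cancel):
  -34.756·x + 15.160·y = 303.775761
  130.042·x − 91.110·y = -2506.674468
det = -34.756·-91.110 − 15.160·130.042 = 1195.182440
x = (303.775761·-91.110 − 15.160·-2506.674468) / 1195.182440 = 8.638159
y = (-34.756·-2506.674468 − 303.775761·130.042) / 1195.182440 = 39.841926

x=8.638 y=39.842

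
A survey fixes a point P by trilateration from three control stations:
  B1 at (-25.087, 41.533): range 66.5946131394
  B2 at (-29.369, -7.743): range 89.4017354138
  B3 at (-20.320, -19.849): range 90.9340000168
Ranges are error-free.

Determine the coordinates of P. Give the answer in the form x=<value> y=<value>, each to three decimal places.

eq1: (x + 25.087)² + (y − 41.533)² = 66.5946131394²
eq2: (x + 29.369)² + (y + 7.743)² = 89.4017354138²
eq3: (x + 20.320)² + (y + 19.849)² = 90.9340000168²
eq1−eq3, eq1−eq2 (x²,y² cancel):
  9.534·x − 122.764·y = -5381.612317
  -8.564·x − 98.552·y = -4989.683244
det = 9.534·-98.552 − -122.764·-8.564 = -1990.945664
x = (-5381.612317·-98.552 − -122.764·-4989.683244) / -1990.945664 = 41.279287
y = (9.534·-4989.683244 − -5381.612317·-8.564) / -1990.945664 = 47.042855

x=41.279 y=47.043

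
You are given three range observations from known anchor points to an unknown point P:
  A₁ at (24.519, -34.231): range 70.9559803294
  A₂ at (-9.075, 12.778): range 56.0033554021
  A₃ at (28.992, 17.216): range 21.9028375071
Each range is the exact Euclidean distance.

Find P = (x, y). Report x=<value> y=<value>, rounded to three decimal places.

x=42.593 y=34.385

eq1: (x − 24.519)² + (y + 34.231)² = 70.9559803294²
eq2: (x + 9.075)² + (y − 12.778)² = 56.0033554021²
eq3: (x − 28.992)² + (y − 17.216)² = 21.9028375071²
eq1−eq2, eq1−eq3 (x²,y² cancel):
  -67.188·x + 94.018·y = 371.065515
  8.946·x + 102.894·y = 3919.000852
det = -67.188·102.894 − 94.018·8.946 = -7754.327100
x = (371.065515·102.894 − 94.018·3919.000852) / -7754.327100 = 42.592504
y = (-67.188·3919.000852 − 371.065515·8.946) / -7754.327100 = 34.384593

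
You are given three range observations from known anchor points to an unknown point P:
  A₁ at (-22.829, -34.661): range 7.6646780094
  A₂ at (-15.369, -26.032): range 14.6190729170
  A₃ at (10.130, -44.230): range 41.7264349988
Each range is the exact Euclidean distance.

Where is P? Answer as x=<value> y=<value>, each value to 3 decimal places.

x=-29.281 y=-30.523

eq1: (x + 22.829)² + (y + 34.661)² = 7.6646780094²
eq2: (x + 15.369)² + (y + 26.032)² = 14.6190729170²
eq3: (x − 10.130)² + (y + 44.230)² = 41.7264349988²
eq3−eq1, eq3−eq2 (x²,y² cancel):
  -65.918·x + 19.138·y = 1345.986451
  -50.998·x + 36.396·y = 382.339470
det = -65.918·36.396 − 19.138·-50.998 = -1423.151804
x = (1345.986451·36.396 − 19.138·382.339470) / -1423.151804 = -29.281001
y = (-65.918·382.339470 − 1345.986451·-50.998) / -1423.151804 = -30.523493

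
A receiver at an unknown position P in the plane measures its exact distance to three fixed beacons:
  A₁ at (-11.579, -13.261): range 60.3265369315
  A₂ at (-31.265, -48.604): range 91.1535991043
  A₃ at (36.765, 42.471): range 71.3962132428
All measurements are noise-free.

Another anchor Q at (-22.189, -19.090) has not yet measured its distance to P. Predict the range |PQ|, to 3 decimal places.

eq1: (x + 11.579)² + (y + 13.261)² = 60.3265369315²
eq2: (x + 31.265)² + (y + 48.604)² = 91.1535991043²
eq3: (x − 36.765)² + (y − 42.471)² = 71.3962132428²
eq2−eq3, eq2−eq1 (x²,y² cancel):
  136.060·x + 182.150·y = 3027.161389
  39.372·x + 70.686·y = 1639.765893
det = 136.060·70.686 − 182.150·39.372 = 2445.927360
x = (3027.161389·70.686 − 182.150·1639.765893) / 2445.927360 = -34.631211
y = (136.060·1639.765893 − 3027.161389·39.372) / 2445.927360 = 42.487422
|P − Q| = √((-34.631211 − -22.189)² + (42.487422 − -19.090)²) = 62.821872

62.822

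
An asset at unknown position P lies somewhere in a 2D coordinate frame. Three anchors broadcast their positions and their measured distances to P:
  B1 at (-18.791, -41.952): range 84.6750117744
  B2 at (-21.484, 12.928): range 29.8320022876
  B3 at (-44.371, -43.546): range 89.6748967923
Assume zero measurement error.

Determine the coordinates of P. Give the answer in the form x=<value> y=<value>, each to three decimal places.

eq1: (x + 18.791)² + (y + 41.952)² = 84.6750117744²
eq2: (x + 21.484)² + (y − 12.928)² = 29.8320022876²
eq3: (x + 44.371)² + (y + 43.546)² = 89.6748967923²
eq2−eq3, eq2−eq1 (x²,y² cancel):
  -45.774·x − 112.948·y = -3915.294437
  5.386·x − 109.760·y = -4795.532714
det = -45.774·-109.760 − -112.948·5.386 = 5632.492168
x = (-3915.294437·-109.760 − -112.948·-4795.532714) / 5632.492168 = -19.867424
y = (-45.774·-4795.532714 − -3915.294437·5.386) / 5632.492168 = 42.716170

x=-19.867 y=42.716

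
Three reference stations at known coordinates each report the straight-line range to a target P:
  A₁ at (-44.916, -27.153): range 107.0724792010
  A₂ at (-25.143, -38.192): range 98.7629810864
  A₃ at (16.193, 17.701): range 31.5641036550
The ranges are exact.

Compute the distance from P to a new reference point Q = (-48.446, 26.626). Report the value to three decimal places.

eq1: (x + 44.916)² + (y + 27.153)² = 107.0724792010²
eq2: (x + 25.143)² + (y + 38.192)² = 98.7629810864²
eq3: (x − 16.193)² + (y − 17.701)² = 31.5641036550²
eq2−eq1, eq2−eq3 (x²,y² cancel):
  -39.546·x + 22.078·y = -1046.456217
  82.672·x + 111.786·y = 7242.573131
det = -39.546·111.786 − 22.078·82.672 = -6245.921572
x = (-1046.456217·111.786 − 22.078·7242.573131) / -6245.921572 = 44.329837
y = (-39.546·7242.573131 − -1046.456217·82.672) / -6245.921572 = 32.005232
|P − Q| = √((44.329837 − -48.446)² + (32.005232 − 26.626)²) = 92.931653

92.932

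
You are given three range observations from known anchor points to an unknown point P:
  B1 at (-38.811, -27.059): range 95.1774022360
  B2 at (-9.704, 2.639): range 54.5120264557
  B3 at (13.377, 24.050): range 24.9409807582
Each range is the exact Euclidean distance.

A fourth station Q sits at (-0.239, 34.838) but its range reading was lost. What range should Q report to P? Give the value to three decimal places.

38.311

eq1: (x + 38.811)² + (y + 27.059)² = 95.1774022360²
eq2: (x + 9.704)² + (y − 2.639)² = 54.5120264557²
eq3: (x − 13.377)² + (y − 24.050)² = 24.9409807582²
eq3−eq2, eq3−eq1 (x²,y² cancel):
  -46.162·x − 42.822·y = -3005.723199
  -104.376·x − 102.218·y = -6955.548802
det = -46.162·-102.218 − -42.822·-104.376 = 248.998244
x = (-3005.723199·-102.218 − -42.822·-6955.548802) / 248.998244 = 37.705098
y = (-46.162·-6955.548802 − -3005.723199·-104.376) / 248.998244 = 29.545105
|P − Q| = √((37.705098 − -0.239)² + (29.545105 − 34.838)²) = 38.311477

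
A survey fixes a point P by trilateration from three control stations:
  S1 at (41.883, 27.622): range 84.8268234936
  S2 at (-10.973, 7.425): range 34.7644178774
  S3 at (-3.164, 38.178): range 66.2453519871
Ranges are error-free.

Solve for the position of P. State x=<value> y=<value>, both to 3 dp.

eq1: (x − 41.883)² + (y − 27.622)² = 84.8268234936²
eq2: (x + 10.973)² + (y − 7.425)² = 34.7644178774²
eq3: (x + 3.164)² + (y − 38.178)² = 66.2453519871²
eq3−eq1, eq3−eq2 (x²,y² cancel):
  90.094·x − 21.112·y = -1757.553331
  -15.618·x − 61.506·y = 1887.848684
det = 90.094·-61.506 − -21.112·-15.618 = -5871.048780
x = (-1757.553331·-61.506 − -21.112·1887.848684) / -5871.048780 = -25.201006
y = (90.094·1887.848684 − -1757.553331·-15.618) / -5871.048780 = -24.294530

x=-25.201 y=-24.295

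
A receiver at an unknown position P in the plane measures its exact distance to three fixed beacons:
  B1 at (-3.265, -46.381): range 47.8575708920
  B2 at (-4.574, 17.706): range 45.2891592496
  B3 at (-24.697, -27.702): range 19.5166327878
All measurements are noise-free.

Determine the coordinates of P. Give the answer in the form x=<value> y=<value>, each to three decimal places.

eq1: (x + 3.265)² + (y + 46.381)² = 47.8575708920²
eq2: (x + 4.574)² + (y − 17.706)² = 45.2891592496²
eq3: (x + 24.697)² + (y + 27.702)² = 19.5166327878²
eq1−eq2, eq1−eq3 (x²,y² cancel):
  -2.618·x + 128.174·y = -1588.194328
  -42.864·x + 37.358·y = 1124.933363
det = -2.618·37.358 − 128.174·-42.864 = 5396.247092
x = (-1588.194328·37.358 − 128.174·1124.933363) / 5396.247092 = -37.714910
y = (-2.618·1124.933363 − -1588.194328·-42.864) / 5396.247092 = -13.161265

x=-37.715 y=-13.161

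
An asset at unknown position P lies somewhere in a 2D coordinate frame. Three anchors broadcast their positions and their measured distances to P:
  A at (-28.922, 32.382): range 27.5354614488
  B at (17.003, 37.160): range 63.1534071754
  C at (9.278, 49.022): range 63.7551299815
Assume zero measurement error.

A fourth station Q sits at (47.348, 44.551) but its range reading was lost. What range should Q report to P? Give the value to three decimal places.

eq1: (x + 28.922)² + (y − 32.382)² = 27.5354614488²
eq2: (x − 17.003)² + (y − 37.160)² = 63.1534071754²
eq3: (x − 9.278)² + (y − 49.022)² = 63.7551299815²
eq1−eq2, eq1−eq3 (x²,y² cancel):
  91.850·x + 9.556·y = -3445.259600
  76.400·x + 33.280·y = -2702.353202
det = 91.850·33.280 − 9.556·76.400 = 2326.689600
x = (-3445.259600·33.280 − 9.556·-2702.353202) / 2326.689600 = -38.180663
y = (91.850·-2702.353202 − -3445.259600·76.400) / 2326.689600 = 6.449804
|P − Q| = √((-38.180663 − 47.348)² + (6.449804 − 44.551)²) = 93.631476

93.631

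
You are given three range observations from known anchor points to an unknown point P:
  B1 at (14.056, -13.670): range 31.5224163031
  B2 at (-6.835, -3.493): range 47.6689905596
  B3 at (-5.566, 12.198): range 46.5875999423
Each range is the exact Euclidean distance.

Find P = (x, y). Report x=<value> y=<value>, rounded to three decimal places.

x=40.266 y=3.843

eq1: (x − 14.056)² + (y + 13.670)² = 31.5224163031²
eq2: (x + 6.835)² + (y + 3.493)² = 47.6689905596²
eq3: (x + 5.566)² + (y − 12.198)² = 46.5875999423²
eq1−eq3, eq1−eq2 (x²,y² cancel):
  -39.244·x + 51.736·y = -1381.410215
  -41.782·x + 20.354·y = -1604.191693
det = -39.244·20.354 − 51.736·-41.782 = 1362.861176
x = (-1381.410215·20.354 − 51.736·-1604.191693) / 1362.861176 = 40.266198
y = (-39.244·-1604.191693 − -1381.410215·-41.782) / 1362.861176 = 3.842517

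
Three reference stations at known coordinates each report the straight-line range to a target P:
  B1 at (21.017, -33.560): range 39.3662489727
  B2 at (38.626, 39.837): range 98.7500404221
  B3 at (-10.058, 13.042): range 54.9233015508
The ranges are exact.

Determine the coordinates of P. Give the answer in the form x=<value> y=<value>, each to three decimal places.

x=-17.568 y=-41.365

eq1: (x − 21.017)² + (y + 33.560)² = 39.3662489727²
eq2: (x − 38.626)² + (y − 39.837)² = 98.7500404221²
eq3: (x + 10.058)² + (y − 13.042)² = 54.9233015508²
eq3−eq1, eq3−eq2 (x²,y² cancel):
  62.150·x − 93.204·y = 2763.598256
  97.368·x + 53.590·y = -3927.304113
det = 62.150·53.590 − -93.204·97.368 = 12405.705572
x = (2763.598256·53.590 − -93.204·-3927.304113) / 12405.705572 = -17.567660
y = (62.150·-3927.304113 − 2763.598256·97.368) / 12405.705572 = -41.365482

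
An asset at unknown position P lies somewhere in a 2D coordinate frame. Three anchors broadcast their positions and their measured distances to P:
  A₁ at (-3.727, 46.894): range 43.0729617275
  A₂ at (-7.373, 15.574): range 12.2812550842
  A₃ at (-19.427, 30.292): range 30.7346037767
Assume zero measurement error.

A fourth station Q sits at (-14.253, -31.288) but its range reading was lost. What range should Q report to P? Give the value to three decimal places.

36.629

eq1: (x + 3.727)² + (y − 46.894)² = 43.0729617275²
eq2: (x + 7.373)² + (y − 15.574)² = 12.2812550842²
eq3: (x + 19.427)² + (y − 30.292)² = 30.7346037767²
eq2−eq1, eq2−eq3 (x²,y² cancel):
  7.292·x + 62.640·y = 211.576354
  -24.108·x + 29.436·y = 204.316345
det = 7.292·29.436 − 62.640·-24.108 = 1724.772432
x = (211.576354·29.436 − 62.640·204.316345) / 1724.772432 = -3.809438
y = (7.292·204.316345 − 211.576354·-24.108) / 1724.772432 = 3.821117
|P − Q| = √((-3.809438 − -14.253)² + (3.821117 − -31.288)²) = 36.629470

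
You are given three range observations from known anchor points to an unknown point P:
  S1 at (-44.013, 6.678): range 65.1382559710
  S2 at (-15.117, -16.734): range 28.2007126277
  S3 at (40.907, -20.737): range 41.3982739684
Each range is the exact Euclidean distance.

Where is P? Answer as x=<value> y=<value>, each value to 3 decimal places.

x=3.315 y=-38.077

eq1: (x + 44.013)² + (y − 6.678)² = 65.1382559710²
eq2: (x + 15.117)² + (y + 16.734)² = 28.2007126277²
eq3: (x − 40.907)² + (y + 20.737)² = 41.3982739684²
eq3−eq1, eq3−eq2 (x²,y² cancel):
  -169.840·x + 54.830·y = -2650.841268
  -112.048·x + 8.006·y = -676.318478
det = -169.840·8.006 − 54.830·-112.048 = 4783.852800
x = (-2650.841268·8.006 − 54.830·-676.318478) / 4783.852800 = 3.315300
y = (-169.840·-676.318478 − -2650.841268·-112.048) / 4783.852800 = -38.077161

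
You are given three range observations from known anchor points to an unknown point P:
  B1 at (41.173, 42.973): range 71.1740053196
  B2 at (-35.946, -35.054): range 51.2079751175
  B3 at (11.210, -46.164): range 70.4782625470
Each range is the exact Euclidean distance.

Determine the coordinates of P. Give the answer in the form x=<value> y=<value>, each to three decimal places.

x=-24.181 y=14.784

eq1: (x − 41.173)² + (y − 42.973)² = 71.1740053196²
eq2: (x + 35.946)² + (y + 35.054)² = 51.2079751175²
eq3: (x − 11.210)² + (y + 46.164)² = 70.4782625470²
eq2−eq1, eq2−eq3 (x²,y² cancel):
  154.238·x + 156.054·y = -1422.485492
  94.312·x − 22.220·y = -2609.047612
det = 154.238·-22.220 − 156.054·94.312 = -18144.933208
x = (-1422.485492·-22.220 − 156.054·-2609.047612) / -18144.933208 = -24.180852
y = (154.238·-2609.047612 − -1422.485492·94.312) / -18144.933208 = 14.784118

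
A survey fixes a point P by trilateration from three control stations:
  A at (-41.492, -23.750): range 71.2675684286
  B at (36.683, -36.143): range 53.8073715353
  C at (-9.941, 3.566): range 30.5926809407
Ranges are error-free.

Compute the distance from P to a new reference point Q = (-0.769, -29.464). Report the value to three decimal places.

eq1: (x + 41.492)² + (y + 23.750)² = 71.2675684286²
eq2: (x − 36.683)² + (y + 36.143)² = 53.8073715353²
eq3: (x + 9.941)² + (y − 3.566)² = 30.5926809407²
eq1−eq3, eq1−eq2 (x²,y² cancel):
  63.102·x + 54.632·y = 1969.045456
  156.350·x − 24.786·y = 2550.143452
det = 63.102·-24.786 − 54.632·156.350 = -10105.759372
x = (1969.045456·-24.786 − 54.632·2550.143452) / -10105.759372 = 18.615543
y = (63.102·2550.143452 − 1969.045456·156.350) / -10105.759372 = 14.540333
|P − Q| = √((18.615543 − -0.769)² + (14.540333 − -29.464)²) = 48.084736

48.085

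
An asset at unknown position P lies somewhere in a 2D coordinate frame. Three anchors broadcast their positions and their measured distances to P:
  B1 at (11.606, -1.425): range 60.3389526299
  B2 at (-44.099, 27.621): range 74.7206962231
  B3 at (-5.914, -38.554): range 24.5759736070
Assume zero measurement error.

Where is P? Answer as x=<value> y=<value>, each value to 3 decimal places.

eq1: (x − 11.606)² + (y + 1.425)² = 60.3389526299²
eq2: (x + 44.099)² + (y − 27.621)² = 74.7206962231²
eq3: (x + 5.914)² + (y + 38.554)² = 24.5759736070²
eq2−eq3, eq2−eq1 (x²,y² cancel):
  76.370·x − 132.350·y = 3792.948835
  111.410·x − 58.092·y = -628.518341
det = 76.370·-58.092 − -132.350·111.410 = 10308.627460
x = (3792.948835·-58.092 − -132.350·-628.518341) / 10308.627460 = -29.443724
y = (76.370·-628.518341 − 3792.948835·111.410) / 10308.627460 = -45.648402

x=-29.444 y=-45.648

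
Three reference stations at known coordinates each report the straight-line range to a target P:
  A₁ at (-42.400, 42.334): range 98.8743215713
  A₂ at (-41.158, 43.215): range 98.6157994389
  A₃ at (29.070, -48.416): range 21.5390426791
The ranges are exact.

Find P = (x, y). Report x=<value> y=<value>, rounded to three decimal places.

x=28.194 y=-26.895

eq1: (x + 42.400)² + (y − 42.334)² = 98.8743215713²
eq2: (x + 41.158)² + (y − 43.215)² = 98.6157994389²
eq3: (x − 29.070)² + (y + 48.416)² = 21.5390426791²
eq2−eq1, eq2−eq3 (x²,y² cancel):
  -2.484·x − 1.762·y = -22.645200
  140.456·x − 183.262·y = 8888.802306
det = -2.484·-183.262 − -1.762·140.456 = 702.706280
x = (-22.645200·-183.262 − -1.762·8888.802306) / 702.706280 = 28.193962
y = (-2.484·8888.802306 − -22.645200·140.456) / 702.706280 = -26.894780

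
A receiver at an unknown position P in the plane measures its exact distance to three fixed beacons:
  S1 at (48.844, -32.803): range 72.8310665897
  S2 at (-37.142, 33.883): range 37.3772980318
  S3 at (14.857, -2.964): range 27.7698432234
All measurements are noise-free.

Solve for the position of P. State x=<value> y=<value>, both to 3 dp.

x=-3.275 y=18.069

eq1: (x − 48.844)² + (y + 32.803)² = 72.8310665897²
eq2: (x + 37.142)² + (y − 33.883)² = 37.3772980318²
eq3: (x − 14.857)² + (y + 2.964)² = 27.7698432234²
eq2−eq1, eq2−eq3 (x²,y² cancel):
  171.972·x − 133.372·y = -2973.114560
  103.998·x − 73.694·y = -1672.171892
det = 171.972·-73.694 − -133.372·103.998 = 1197.116688
x = (-2973.114560·-73.694 − -133.372·-1672.171892) / 1197.116688 = -3.274706
y = (171.972·-1672.171892 − -2973.114560·103.998) / 1197.116688 = 18.069436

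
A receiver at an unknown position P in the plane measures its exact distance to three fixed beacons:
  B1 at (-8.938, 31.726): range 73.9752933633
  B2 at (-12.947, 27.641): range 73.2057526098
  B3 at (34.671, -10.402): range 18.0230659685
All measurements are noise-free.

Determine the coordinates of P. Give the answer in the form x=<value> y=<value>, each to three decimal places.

eq1: (x + 8.938)² + (y − 31.726)² = 73.9752933633²
eq2: (x + 12.947)² + (y − 27.641)² = 73.2057526098²
eq3: (x − 34.671)² + (y + 10.402)² = 18.0230659685²
eq1−eq2, eq1−eq3 (x²,y² cancel):
  -8.018·x − 8.170·y = -41.515417
  87.218·x − 84.256·y = 5371.366046
det = -8.018·-84.256 − -8.170·87.218 = 1388.135668
x = (-41.515417·-84.256 − -8.170·5371.366046) / 1388.135668 = 34.133539
y = (-8.018·5371.366046 − -41.515417·87.218) / 1388.135668 = -28.417050

x=34.134 y=-28.417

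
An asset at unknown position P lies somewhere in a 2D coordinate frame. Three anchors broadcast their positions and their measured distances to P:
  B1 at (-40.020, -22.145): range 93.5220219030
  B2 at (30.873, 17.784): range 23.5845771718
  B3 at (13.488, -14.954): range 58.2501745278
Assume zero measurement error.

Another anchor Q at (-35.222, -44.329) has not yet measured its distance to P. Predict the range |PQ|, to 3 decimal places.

106.843

eq1: (x + 40.020)² + (y + 22.145)² = 93.5220219030²
eq2: (x − 30.873)² + (y − 17.784)² = 23.5845771718²
eq3: (x − 13.488)² + (y + 14.954)² = 58.2501745278²
eq2−eq3, eq2−eq1 (x²,y² cancel):
  -34.770·x − 65.476·y = -3700.715077
  -141.786·x − 79.858·y = -7367.547660
det = -34.770·-79.858 − -65.476·-141.786 = -6506.917476
x = (-3700.715077·-79.858 − -65.476·-7367.547660) / -6506.917476 = 28.718029
y = (-34.770·-7367.547660 − -3700.715077·-141.786) / -6506.917476 = 41.269919
|P − Q| = √((28.718029 − -35.222)² + (41.269919 − -44.329)²) = 106.843354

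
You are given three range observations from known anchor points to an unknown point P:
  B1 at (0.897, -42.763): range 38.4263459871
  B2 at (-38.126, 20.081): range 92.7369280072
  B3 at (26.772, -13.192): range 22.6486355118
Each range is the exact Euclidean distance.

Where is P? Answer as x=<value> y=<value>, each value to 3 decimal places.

eq1: (x − 0.897)² + (y + 42.763)² = 38.4263459871²
eq2: (x + 38.126)² + (y − 20.081)² = 92.7369280072²
eq3: (x − 26.772)² + (y + 13.192)² = 22.6486355118²
eq1−eq3, eq1−eq2 (x²,y² cancel):
  51.750·x + 59.142·y = 24.913445
  -78.046·x + 125.688·y = -7096.194091
det = 51.750·125.688 − 59.142·-78.046 = 11120.150532
x = (24.913445·125.688 − 59.142·-7096.194091) / 11120.150532 = 38.022366
y = (51.750·-7096.194091 − 24.913445·-78.046) / 11120.150532 = -32.848804

x=38.022 y=-32.849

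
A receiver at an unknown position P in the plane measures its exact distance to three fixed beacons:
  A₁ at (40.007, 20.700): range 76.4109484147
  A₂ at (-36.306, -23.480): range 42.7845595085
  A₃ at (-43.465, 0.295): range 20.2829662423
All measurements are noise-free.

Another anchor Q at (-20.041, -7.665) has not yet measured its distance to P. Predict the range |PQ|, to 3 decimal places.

31.539

eq1: (x − 40.007)² + (y − 20.700)² = 76.4109484147²
eq2: (x + 36.306)² + (y + 23.480)² = 42.7845595085²
eq3: (x + 43.465)² + (y − 0.295)² = 20.2829662423²
eq3−eq1, eq3−eq2 (x²,y² cancel):
  166.944·x + 40.810·y = -5287.477519
  14.318·x − 47.550·y = -1438.977027
det = 166.944·-47.550 − 40.810·14.318 = -8522.504780
x = (-5287.477519·-47.550 − 40.810·-1438.977027) / -8522.504780 = -36.391204
y = (166.944·-1438.977027 − -5287.477519·14.318) / -8522.504780 = 19.304475
|P − Q| = √((-36.391204 − -20.041)² + (19.304475 − -7.665)²) = 31.538575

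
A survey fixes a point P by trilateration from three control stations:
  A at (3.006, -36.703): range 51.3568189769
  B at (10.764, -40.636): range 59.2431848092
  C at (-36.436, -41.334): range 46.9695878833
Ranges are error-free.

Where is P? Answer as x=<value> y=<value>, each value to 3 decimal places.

x=-27.322 y=4.743

eq1: (x − 3.006)² + (y + 36.703)² = 51.3568189769²
eq2: (x − 10.764)² + (y + 40.636)² = 59.2431848092²
eq3: (x + 36.436)² + (y + 41.334)² = 46.9695878833²
eq1−eq3, eq1−eq2 (x²,y² cancel):
  -78.884·x − 9.262·y = 2111.316076
  15.516·x − 7.866·y = -461.230144
det = -78.884·-7.866 − -9.262·15.516 = 764.210736
x = (2111.316076·-7.866 − -9.262·-461.230144) / 764.210736 = -27.321686
y = (-78.884·-461.230144 − 2111.316076·15.516) / 764.210736 = 4.742800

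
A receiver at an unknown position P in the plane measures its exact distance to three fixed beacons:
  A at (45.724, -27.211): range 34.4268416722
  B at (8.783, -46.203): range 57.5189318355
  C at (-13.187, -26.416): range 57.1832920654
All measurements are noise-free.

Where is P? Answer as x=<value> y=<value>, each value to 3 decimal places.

eq1: (x − 45.724)² + (y + 27.211)² = 34.4268416722²
eq2: (x − 8.783)² + (y + 46.203)² = 57.5189318355²
eq3: (x + 13.187)² + (y + 26.416)² = 57.1832920654²
eq2−eq3, eq2−eq1 (x²,y² cancel):
  -43.940·x + 39.574·y = -1301.657645
  73.882·x + 37.984·y = 2742.484491
det = -43.940·37.984 − 39.574·73.882 = -4592.823228
x = (-1301.657645·37.984 − 39.574·2742.484491) / -4592.823228 = 34.395673
y = (-43.940·2742.484491 − -1301.657645·73.882) / -4592.823228 = 5.298636

x=34.396 y=5.299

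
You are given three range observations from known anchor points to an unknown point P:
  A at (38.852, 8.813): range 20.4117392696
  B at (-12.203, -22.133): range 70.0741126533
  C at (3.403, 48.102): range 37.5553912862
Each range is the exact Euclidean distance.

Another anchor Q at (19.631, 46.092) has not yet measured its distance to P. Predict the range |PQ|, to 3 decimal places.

eq1: (x − 38.852)² + (y − 8.813)² = 20.4117392696²
eq2: (x + 12.203)² + (y + 22.133)² = 70.0741126533²
eq3: (x − 3.403)² + (y − 48.102)² = 37.5553912862²
eq2−eq3, eq2−eq1 (x²,y² cancel):
  31.212·x + 140.470·y = 5186.573764
  102.110·x + 61.892·y = 5442.106139
det = 31.212·61.892 − 140.470·102.110 = -12411.618596
x = (5186.573764·61.892 − 140.470·5442.106139) / -12411.618596 = 35.728235
y = (31.212·5442.106139 − 5186.573764·102.110) / -12411.618596 = 28.984296
|P − Q| = √((35.728235 − 19.631)² + (28.984296 − 46.092)²) = 23.490307

23.490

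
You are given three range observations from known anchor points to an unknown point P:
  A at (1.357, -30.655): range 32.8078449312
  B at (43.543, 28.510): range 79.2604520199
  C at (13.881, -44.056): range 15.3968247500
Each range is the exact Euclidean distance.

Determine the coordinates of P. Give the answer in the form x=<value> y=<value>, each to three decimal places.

x=28.363 y=-49.283

eq1: (x − 1.357)² + (y + 30.655)² = 32.8078449312²
eq2: (x − 43.543)² + (y − 28.510)² = 79.2604520199²
eq3: (x − 13.881)² + (y + 44.056)² = 15.3968247500²
eq2−eq3, eq2−eq1 (x²,y² cancel):
  -59.324·x − 145.132·y = 5469.957390
  -84.372·x − 118.330·y = 3438.622090
det = -59.324·-118.330 − -145.132·-84.372 = -5225.268184
x = (5469.957390·-118.330 − -145.132·3438.622090) / -5225.268184 = 28.363321
y = (-59.324·3438.622090 − 5469.957390·-84.372) / -5225.268184 = -49.283294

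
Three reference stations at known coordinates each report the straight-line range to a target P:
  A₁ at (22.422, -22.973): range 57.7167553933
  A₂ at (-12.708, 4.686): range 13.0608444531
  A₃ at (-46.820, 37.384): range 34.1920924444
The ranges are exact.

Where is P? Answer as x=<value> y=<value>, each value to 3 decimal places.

eq1: (x − 22.422)² + (y + 22.973)² = 57.7167553933²
eq2: (x + 12.708)² + (y − 4.686)² = 13.0608444531²
eq3: (x + 46.820)² + (y − 37.384)² = 34.1920924444²
eq1−eq2, eq1−eq3 (x²,y² cancel):
  -70.260·x + 55.318·y = 2313.585242
  -138.484·x + 120.714·y = 4721.295710
det = -70.260·120.714 − 55.318·-138.484 = -820.707728
x = (2313.585242·120.714 − 55.318·4721.295710) / -820.707728 = -22.065703
y = (-70.260·4721.295710 − 2313.585242·-138.484) / -820.707728 = 13.797479

x=-22.066 y=13.797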